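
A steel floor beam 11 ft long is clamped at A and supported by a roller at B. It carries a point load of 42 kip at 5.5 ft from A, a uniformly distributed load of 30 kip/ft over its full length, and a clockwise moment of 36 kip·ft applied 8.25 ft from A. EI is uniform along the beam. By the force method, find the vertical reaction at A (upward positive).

Remove the prop at B; the released (primary) structure is a cantilever built in at A.
Downward deflection at the released point B due to the loads:
  point load 42 at a = 5.5: Pa²(3L − a)/(6EI) = 5823/EI
  UDL 30: wL⁴/(8EI) = 54904/EI
  clockwise couple 36 at a = 8.25: M₀a(2L − a)/(2EI) = 2042/EI
  δ_0 = 62769/EI
Flexibility coefficient — unit upward force at B: δ_{BB} = L³/(3EI) = 443.7/EI.
Compatibility at B: δ_0 − R_B·δ_{BB} = 0, so R_B = 62769/443.7 = 141.5 kip.
Vertical equilibrium: R_A = ΣP − R_B = 372 − 141.5 = 230.5 kip.

R_A = 230.5 kip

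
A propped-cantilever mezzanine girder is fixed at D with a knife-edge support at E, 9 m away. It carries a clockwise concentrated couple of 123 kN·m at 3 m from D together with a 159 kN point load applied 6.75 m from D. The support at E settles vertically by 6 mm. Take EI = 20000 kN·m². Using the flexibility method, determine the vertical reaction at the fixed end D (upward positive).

R_D = 47.49 kN

Choose R_E as the redundant. The primary structure is the cantilever fixed at D.
Deflection at E on the released cantilever, summing each load's contribution:
  clockwise couple 123 at a = 3: M₀a(2L − a)/(2EI) = 2768/EI
  point load 159 at a = 6.75: Pa²(3L − a)/(6EI) = 24450/EI
  δ_0 = 27217/EI
Tip deflection under a unit load at E: L³/(3EI) = 243/EI.
With EI = 20000 kN·m²: δ_0 = 1.3609 m and δ_{EE} = 0.01215 m/kN.
Compatibility — the beam at E must follow the support down by 0.006 m: δ_0 − R_E·δ_{EE} = 0.006, so R_E = (1.3609 − 0.006)/0.01215 = 111.5 kN.
Vertical equilibrium: R_D = ΣP − R_E = 159 − 111.5 = 47.49 kN.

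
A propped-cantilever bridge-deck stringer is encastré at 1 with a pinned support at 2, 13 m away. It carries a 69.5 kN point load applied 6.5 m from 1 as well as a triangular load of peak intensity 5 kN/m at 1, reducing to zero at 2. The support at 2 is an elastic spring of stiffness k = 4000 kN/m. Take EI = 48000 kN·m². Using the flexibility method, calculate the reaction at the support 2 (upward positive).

Take the reaction at 2 as the redundant and release it; the primary structure is a cantilever fixed at 1.
Deflection at 2 on the released cantilever, summing each load's contribution:
  point load 69.5 at a = 6.5: Pa²(3L − a)/(6EI) = 15905/EI
  triangular load, peak 5 at the fixed end: w₀L⁴/(30EI) = 4760/EI
  δ_0 = 20666/EI
Tip deflection under a unit load at 2: L³/(3EI) = 732.3/EI.
With EI = 48000 kN·m²: δ_0 = 0.43053 m and δ_{22} = 0.015257 m/kN.
Compatibility — the spring shortens by R_2/k under the reaction it provides: δ_0 − R_2·δ_{22} = R_2/k. With 1/k = 0.00025 m/kN, R_2 = δ_0 / (δ_{22} + 1/k) = 0.43053 / (0.015257 + 0.00025) = 27.76 kN.

R_2 = 27.76 kN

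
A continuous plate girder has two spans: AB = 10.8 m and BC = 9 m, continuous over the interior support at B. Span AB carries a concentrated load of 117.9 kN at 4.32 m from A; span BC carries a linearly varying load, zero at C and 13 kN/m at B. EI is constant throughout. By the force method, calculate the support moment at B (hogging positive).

Insert a hinge at B; M_B is the redundant, and each span becomes simply supported.
Discontinuity in slope at B on the released structure — sum the simple-span end rotations:
  span AB: point load 117.9 at a = 4.32: Pab(L + a)/(6LEI) = 770.1/EI
  span BC: triangular load, peak 13: w₀L³/(45EI) = 210.6/EI
  relative rotation θ_0 = (770.1 + 210.6)/EI = 980.7/EI
A unit hogging moment at B produces rotation L₁/(3EI) + L₂/(3EI) = 6.6/EI.
Slope continuity at B: θ_0 = M_B·6.6/EI, so M_B = 980.7/6.6 = 148.6 kN·m (hogging).

M_B = 148.6 kN·m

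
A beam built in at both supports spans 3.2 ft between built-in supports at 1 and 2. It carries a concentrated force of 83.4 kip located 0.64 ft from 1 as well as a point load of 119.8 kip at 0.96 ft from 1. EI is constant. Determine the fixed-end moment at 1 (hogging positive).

M_1 = 90.51 kip·ft

Take the two fixed-end moments M_1, M_2 as redundants; the released structure is the simple span 12.
On the primary (simply-supported) span, the end slopes from the loading are:
  at 1: point load 83.4 at a = 0.64: Pab(L + b)/(6LEI) = 40.99/EI
  at 2: point load 83.4 at a = 0.64: Pab(L + a)/(6LEI) = 27.33/EI
  at 1: point load 119.8 at a = 0.96: Pab(L + b)/(6LEI) = 72.99/EI
  at 2: point load 119.8 at a = 0.96: Pab(L + a)/(6LEI) = 55.82/EI
  θ_10 = 114/EI,  θ_20 = 83.15/EI
Flexibility coefficients: a unit moment at one end gives L/(3EI) there and L/(6EI) at the far end, so f₁₁ = f₂₂ = 1.067/EI and f₁₂ = f₂₁ = 0.5333/EI.
Compatibility — zero rotation at each built-in end:
  1.067 M_1 + 0.5333 M_2 = 114
  0.5333 M_1 + 1.067 M_2 = 83.15
Solving the pair gives M_1 = 90.51 kip·ft and M_2 = 32.69 kip·ft (hogging).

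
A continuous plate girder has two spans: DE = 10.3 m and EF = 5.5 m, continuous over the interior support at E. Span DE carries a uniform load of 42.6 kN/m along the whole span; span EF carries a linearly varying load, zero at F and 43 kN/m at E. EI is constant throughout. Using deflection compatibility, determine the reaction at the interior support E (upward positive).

R_E = 409.4 kN

Take M_E as the redundant. Released structure: two simple spans DE and EF with a hinge at E.
Rotations at E on the released spans (each span's end-slope, ×1/EI):
  span DE: UDL 42.6: wL³/(24EI) = 1940/EI
  span EF: triangular load, peak 43: w₀L³/(45EI) = 159/EI
  relative rotation θ_0 = (1940 + 159)/EI = 2099/EI
A unit hogging moment at E produces rotation L₁/(3EI) + L₂/(3EI) = 5.267/EI.
Slope continuity at E: θ_0 = M_E·5.267/EI, so M_E = 2099/5.267 = 398.5 kN·m (hogging).
Span DE, ΣM about D with M_E applied at E: R_E^{DE}·10.3 = 2260 + 398.5, so R_E^{DE} = 258.1 kN and R_D = 438.8 − 258.1 = 180.7 kN.
Span EF, ΣM about F: R_E^{EF}·5.5 = 433.6 + 398.5, so R_E^{EF} = 151.3 kN and R_F = 118.2 − 151.3 = -33.03 kN.
R_E = 258.1 + 151.3 = 409.4 kN.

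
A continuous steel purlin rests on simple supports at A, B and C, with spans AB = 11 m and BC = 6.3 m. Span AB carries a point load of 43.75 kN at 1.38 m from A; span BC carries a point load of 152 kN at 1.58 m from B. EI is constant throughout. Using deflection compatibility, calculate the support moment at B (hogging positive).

Take M_B as the redundant. Released structure: two simple spans AB and BC with a hinge at B.
End slopes at the hinge B, treating each span as simply supported:
  span AB: point load 43.75 at a = 1.38: Pab(L + a)/(6LEI) = 108.9/EI
  span BC: point load 152 at a = 1.58: Pab(L + b)/(6LEI) = 330.5/EI
  relative rotation θ_0 = (108.9 + 330.5)/EI = 439.4/EI
A unit hogging moment at B produces rotation L₁/(3EI) + L₂/(3EI) = 5.767/EI.
Slope continuity at B: θ_0 = M_B·5.767/EI, so M_B = 439.4/5.767 = 76.2 kN·m (hogging).

M_B = 76.2 kN·m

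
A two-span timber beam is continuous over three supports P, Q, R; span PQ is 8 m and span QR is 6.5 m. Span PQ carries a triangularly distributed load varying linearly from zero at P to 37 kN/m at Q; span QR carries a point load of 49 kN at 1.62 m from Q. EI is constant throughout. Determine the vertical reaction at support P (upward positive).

Insert a hinge at Q; M_Q is the redundant, and each span becomes simply supported.
End slopes at the hinge Q, treating each span as simply supported:
  span PQ: triangular load, peak 37: w₀L³/(45EI) = 421/EI
  span QR: point load 49 at a = 1.62: Pab(L + b)/(6LEI) = 113/EI
  relative rotation θ_0 = (421 + 113)/EI = 534/EI
A unit hogging moment at Q produces rotation L₁/(3EI) + L₂/(3EI) = 4.833/EI.
Slope continuity at Q: θ_0 = M_Q·4.833/EI, so M_Q = 534/4.833 = 110.5 kN·m (hogging).
Span PQ, ΣM about P with M_Q applied at Q: R_Q^{PQ}·8 = 789.3 + 110.5, so R_Q^{PQ} = 112.5 kN and R_P = 148 − 112.5 = 35.52 kN.

R_P = 35.52 kN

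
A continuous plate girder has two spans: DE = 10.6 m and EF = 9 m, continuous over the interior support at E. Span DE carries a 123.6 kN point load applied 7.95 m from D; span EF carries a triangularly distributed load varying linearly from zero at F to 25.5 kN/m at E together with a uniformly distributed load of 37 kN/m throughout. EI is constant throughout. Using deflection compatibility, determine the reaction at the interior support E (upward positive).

R_E = 407.9 kN

Release continuity at E by inserting a hinge; the redundant is the internal moment M_E. The primary structure is two simply-supported spans DE and EF.
End slopes at the hinge E, treating each span as simply supported:
  span DE: point load 123.6 at a = 7.95: Pab(L + a)/(6LEI) = 759.5/EI
  span EF: triangular load, peak 25.5: w₀L³/(45EI) = 413.1/EI
  span EF: UDL 37: wL³/(24EI) = 1124/EI
  relative rotation θ_0 = (759.5 + 1537)/EI = 2296/EI
A unit hogging moment at E produces rotation L₁/(3EI) + L₂/(3EI) = 6.533/EI.
Compatibility: M_E·(L₁+L₂)/(3EI) = θ_0, giving M_E = 351.5 kN·m (hogging).
Span DE, ΣM about D with M_E applied at E: R_E^{DE}·10.6 = 982.6 + 351.5, so R_E^{DE} = 125.9 kN and R_D = 123.6 − 125.9 = -2.26 kN.
Span EF, ΣM about F: R_E^{EF}·9 = 2187 + 351.5, so R_E^{EF} = 282.1 kN and R_F = 447.8 − 282.1 = 165.7 kN.
R_E = 125.9 + 282.1 = 407.9 kN.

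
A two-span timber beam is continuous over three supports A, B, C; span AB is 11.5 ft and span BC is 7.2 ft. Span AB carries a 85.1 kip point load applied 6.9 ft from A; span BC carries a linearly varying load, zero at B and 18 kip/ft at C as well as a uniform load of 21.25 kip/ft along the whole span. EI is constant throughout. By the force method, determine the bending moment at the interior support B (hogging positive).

M_B = 189.5 kip·ft

Release continuity at B by inserting a hinge; the redundant is the internal moment M_B. The primary structure is two simply-supported spans AB and BC.
End slopes at the hinge B, treating each span as simply supported:
  span AB: point load 85.1 at a = 6.9: Pab(L + a)/(6LEI) = 720.3/EI
  span BC: triangular load, peak 18: 7w₀L³/(360EI) = 130.6/EI
  span BC: UDL 21.25: wL³/(24EI) = 330.5/EI
  relative rotation θ_0 = (720.3 + 461.1)/EI = 1181/EI
A unit hogging moment at B produces rotation L₁/(3EI) + L₂/(3EI) = 6.233/EI.
Slope continuity at B: θ_0 = M_B·6.233/EI, so M_B = 1181/6.233 = 189.5 kip·ft (hogging).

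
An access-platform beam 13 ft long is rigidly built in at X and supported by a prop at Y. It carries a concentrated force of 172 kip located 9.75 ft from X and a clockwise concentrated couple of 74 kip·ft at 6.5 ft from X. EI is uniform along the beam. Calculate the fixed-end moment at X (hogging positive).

Remove the prop at Y; the released (primary) structure is a cantilever built in at X.
Free-end deflection of the primary structure under the applied loading (downward +):
  point load 172 at a = 9.75: Pa²(3L − a)/(6EI) = 79710/EI
  clockwise couple 74 at a = 6.5: M₀a(2L − a)/(2EI) = 4690/EI
  δ_0 = 84400/EI
Flexibility coefficient — unit upward force at Y: δ_{YY} = L³/(3EI) = 732.3/EI.
Compatibility at Y: δ_0 − R_Y·δ_{YY} = 0, so R_Y = 84400/732.3 = 115.2 kip.
Moment equilibrium about X: M_X = Σ(load moments about X) − R_Y·L = 1751 − 115.2×13 = 252.8 kip·ft.

M_X = 252.8 kip·ft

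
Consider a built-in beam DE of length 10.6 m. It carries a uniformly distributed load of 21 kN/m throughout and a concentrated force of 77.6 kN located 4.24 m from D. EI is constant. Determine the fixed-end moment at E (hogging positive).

Take the two fixed-end moments M_D, M_E as redundants; the released structure is the simple span DE.
Simple-span end rotations at D and E under the given loads:
  at D: UDL 21: wL³/(24EI) = 1042/EI
  at E: UDL 21: wL³/(24EI) = 1042/EI
  at D: point load 77.6 at a = 4.24: Pab(L + b)/(6LEI) = 558/EI
  at E: point load 77.6 at a = 4.24: Pab(L + a)/(6LEI) = 488.3/EI
  θ_D0 = 1600/EI,  θ_E0 = 1530/EI
Flexibility coefficients: a unit moment at one end gives L/(3EI) there and L/(6EI) at the far end, so f₁₁ = f₂₂ = 3.533/EI and f₁₂ = f₂₁ = 1.767/EI.
Compatibility — zero rotation at each built-in end:
  3.533 M_D + 1.767 M_E = 1600
  1.767 M_D + 3.533 M_E = 1530
Solving the pair gives M_D = 315.1 kN·m and M_E = 275.6 kN·m (hogging).

M_E = 275.6 kN·m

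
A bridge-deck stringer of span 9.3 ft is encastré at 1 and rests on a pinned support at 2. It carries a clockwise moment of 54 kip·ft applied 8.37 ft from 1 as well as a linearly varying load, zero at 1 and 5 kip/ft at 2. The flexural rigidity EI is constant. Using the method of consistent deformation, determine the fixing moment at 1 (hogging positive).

M_1 = -0.9637 kip·ft

Choose R_2 as the redundant. The primary structure is the cantilever fixed at 1.
Free-end deflection of the primary structure under the applied loading (downward +):
  clockwise couple 54 at a = 8.37: M₀a(2L − a)/(2EI) = 2312/EI
  triangular load, peak 5 at the free end: 11w₀L⁴/(120EI) = 3429/EI
  δ_0 = 5740/EI
Tip deflection under a unit load at 2: L³/(3EI) = 268.1/EI.
The prop prevents deflection at 2: R_2 = δ_0/δ_{22} = 5740/268.1 = 21.41 kip.
Moment equilibrium about 1: M_1 = Σ(load moments about 1) − R_2·L = 198.2 − 21.41×9.3 = -0.9637 kip·ft.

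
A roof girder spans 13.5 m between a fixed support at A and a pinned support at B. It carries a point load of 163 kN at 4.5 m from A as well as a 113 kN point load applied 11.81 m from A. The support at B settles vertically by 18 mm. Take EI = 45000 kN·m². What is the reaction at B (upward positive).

Release the roller at B. Primary structure: cantilever fixed at A.
Downward deflection at the released point B due to the loads:
  point load 163 at a = 4.5: Pa²(3L − a)/(6EI) = 19804/EI
  point load 113 at a = 11.81: Pa²(3L − a)/(6EI) = 75363/EI
  δ_0 = 95167/EI
Flexibility coefficient — unit upward force at B: δ_{BB} = L³/(3EI) = 820.1/EI.
With EI = 45000 kN·m²: δ_0 = 2.1148 m and δ_{BB} = 0.018225 m/kN.
Compatibility — the beam at B must follow the support down by 0.018 m: δ_0 − R_B·δ_{BB} = 0.018, so R_B = (2.1148 − 0.018)/0.018225 = 115.1 kN.

R_B = 115.1 kN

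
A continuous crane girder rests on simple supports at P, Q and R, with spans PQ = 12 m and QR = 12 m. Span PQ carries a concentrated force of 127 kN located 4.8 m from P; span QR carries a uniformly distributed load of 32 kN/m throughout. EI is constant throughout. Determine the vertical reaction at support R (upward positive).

Release continuity at Q by inserting a hinge; the redundant is the internal moment M_Q. The primary structure is two simply-supported spans PQ and QR.
Rotations at Q on the released spans (each span's end-slope, ×1/EI):
  span PQ: point load 127 at a = 4.8: Pab(L + a)/(6LEI) = 1024/EI
  span QR: UDL 32: wL³/(24EI) = 2304/EI
  relative rotation θ_0 = (1024 + 2304)/EI = 3328/EI
A unit hogging moment at Q produces rotation L₁/(3EI) + L₂/(3EI) = 8/EI.
Slope continuity at Q: θ_0 = M_Q·8/EI, so M_Q = 3328/8 = 416 kN·m (hogging).
Span QR, ΣM about R: R_Q^{QR}·12 = 2304 + 416, so R_Q^{QR} = 226.7 kN and R_R = 384 − 226.7 = 157.3 kN.

R_R = 157.3 kN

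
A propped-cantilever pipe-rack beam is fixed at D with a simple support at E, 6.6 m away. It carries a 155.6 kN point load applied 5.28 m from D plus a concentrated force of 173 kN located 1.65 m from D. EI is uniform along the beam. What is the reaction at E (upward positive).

Take the reaction at E as the redundant and release it; the primary structure is a cantilever fixed at D.
Downward deflection at the released point E due to the loads:
  point load 155.6 at a = 5.28: Pa²(3L − a)/(6EI) = 10498/EI
  point load 173 at a = 1.65: Pa²(3L − a)/(6EI) = 1425/EI
  δ_0 = 11922/EI
Flexibility coefficient — unit upward force at E: δ_{EE} = L³/(3EI) = 95.83/EI.
Compatibility at E: δ_0 − R_E·δ_{EE} = 0, so R_E = 11922/95.83 = 124.4 kN.

R_E = 124.4 kN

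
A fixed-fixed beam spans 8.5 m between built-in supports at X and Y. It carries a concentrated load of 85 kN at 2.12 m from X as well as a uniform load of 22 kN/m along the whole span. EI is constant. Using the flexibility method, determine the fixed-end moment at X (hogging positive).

M_X = 234 kN·m

Take the two fixed-end moments M_X, M_Y as redundants; the released structure is the simple span XY.
On the primary (simply-supported) span, the end slopes from the loading are:
  at X: point load 85 at a = 2.12: Pab(L + b)/(6LEI) = 335.4/EI
  at Y: point load 85 at a = 2.12: Pab(L + a)/(6LEI) = 239.4/EI
  at X: UDL 22: wL³/(24EI) = 562.9/EI
  at Y: UDL 22: wL³/(24EI) = 562.9/EI
  θ_X0 = 898.4/EI,  θ_Y0 = 802.4/EI
Flexibility coefficients: a unit moment at one end gives L/(3EI) there and L/(6EI) at the far end, so f₁₁ = f₂₂ = 2.833/EI and f₁₂ = f₂₁ = 1.417/EI.
Compatibility — zero rotation at each built-in end:
  2.833 M_X + 1.417 M_Y = 898.4
  1.417 M_X + 2.833 M_Y = 802.4
Solving the pair gives M_X = 234 kN·m and M_Y = 166.2 kN·m (hogging).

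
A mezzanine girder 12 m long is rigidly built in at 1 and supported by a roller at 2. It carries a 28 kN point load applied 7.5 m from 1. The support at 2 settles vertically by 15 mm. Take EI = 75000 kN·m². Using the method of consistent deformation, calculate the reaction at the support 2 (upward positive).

Choose R_2 as the redundant. The primary structure is the cantilever fixed at 1.
Deflection at 2 on the released cantilever, summing each load's contribution:
  point load 28 at a = 7.5: Pa²(3L − a)/(6EI) = 7481/EI
Tip deflection under a unit load at 2: L³/(3EI) = 576/EI.
With EI = 75000 kN·m²: δ_0 = 0.09975 m and δ_{22} = 0.00768 m/kN.
Compatibility — the beam at 2 must follow the support down by 0.015 m: δ_0 − R_2·δ_{22} = 0.015, so R_2 = (0.09975 − 0.015)/0.00768 = 11.04 kN.

R_2 = 11.04 kN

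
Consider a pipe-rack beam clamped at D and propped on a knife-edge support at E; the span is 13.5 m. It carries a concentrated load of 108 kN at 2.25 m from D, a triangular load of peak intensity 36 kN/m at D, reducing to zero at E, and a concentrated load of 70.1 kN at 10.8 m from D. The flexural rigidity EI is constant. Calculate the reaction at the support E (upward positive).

Choose R_E as the redundant. The primary structure is the cantilever fixed at D.
Downward deflection at the released point E due to the loads:
  point load 108 at a = 2.25: Pa²(3L − a)/(6EI) = 3486/EI
  triangular load, peak 36 at the fixed end: w₀L⁴/(30EI) = 39858/EI
  point load 70.1 at a = 10.8: Pa²(3L − a)/(6EI) = 40473/EI
  δ_0 = 83817/EI
Tip deflection under a unit load at E: L³/(3EI) = 820.1/EI.
The prop prevents deflection at E: R_E = δ_0/δ_{EE} = 83817/820.1 = 102.2 kN.

R_E = 102.2 kN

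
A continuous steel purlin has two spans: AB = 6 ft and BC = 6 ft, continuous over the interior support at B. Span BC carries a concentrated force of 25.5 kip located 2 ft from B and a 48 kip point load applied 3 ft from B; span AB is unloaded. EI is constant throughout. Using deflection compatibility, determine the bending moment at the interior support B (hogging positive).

M_B = 41.17 kip·ft

Take M_B as the redundant. Released structure: two simple spans AB and BC with a hinge at B.
End slopes at the hinge B, treating each span as simply supported:
  span BC: point load 25.5 at a = 2: Pab(L + b)/(6LEI) = 56.67/EI
  span BC: point load 48 at a = 3: Pab(L + b)/(6LEI) = 108/EI
  relative rotation θ_0 = (0 + 164.7)/EI = 164.7/EI
A unit hogging moment at B produces rotation L₁/(3EI) + L₂/(3EI) = 4/EI.
Slope continuity at B: θ_0 = M_B·4/EI, so M_B = 164.7/4 = 41.17 kip·ft (hogging).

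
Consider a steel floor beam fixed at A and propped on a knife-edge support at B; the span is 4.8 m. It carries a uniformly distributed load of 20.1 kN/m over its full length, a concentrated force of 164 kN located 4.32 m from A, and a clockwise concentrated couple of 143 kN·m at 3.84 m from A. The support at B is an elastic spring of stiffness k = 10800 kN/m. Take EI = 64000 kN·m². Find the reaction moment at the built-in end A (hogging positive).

M_A = 179.2 kN·m

Take the reaction at B as the redundant and release it; the primary structure is a cantilever fixed at A.
Free-end deflection of the primary structure under the applied loading (downward +):
  UDL 20.1: wL⁴/(8EI) = 1334/EI
  point load 164 at a = 4.32: Pa²(3L − a)/(6EI) = 5142/EI
  clockwise couple 143 at a = 3.84: M₀a(2L − a)/(2EI) = 1581/EI
  δ_0 = 8057/EI
Flexibility coefficient — unit upward force at B: δ_{BB} = L³/(3EI) = 36.86/EI.
With EI = 64000 kN·m²: δ_0 = 0.12589 m and δ_{BB} = 0.000576 m/kN.
Compatibility — the spring shortens by R_B/k under the reaction it provides: δ_0 − R_B·δ_{BB} = R_B/k. With 1/k = 0.000093 m/kN, R_B = δ_0 / (δ_{BB} + 1/k) = 0.12589 / (0.000576 + 0.000093) = 188.3 kN.
Moment equilibrium about A: M_A = Σ(load moments about A) − R_B·L = 1083 − 188.3×4.8 = 179.2 kN·m.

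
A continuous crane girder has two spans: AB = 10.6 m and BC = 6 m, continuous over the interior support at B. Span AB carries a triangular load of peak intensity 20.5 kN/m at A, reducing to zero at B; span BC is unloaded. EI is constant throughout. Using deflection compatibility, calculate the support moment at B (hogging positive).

M_B = 85.8 kN·m

Take M_B as the redundant. Released structure: two simple spans AB and BC with a hinge at B.
End slopes at the hinge B, treating each span as simply supported:
  span AB: triangular load, peak 20.5: 7w₀L³/(360EI) = 474.8/EI
  relative rotation θ_0 = (474.8 + 0)/EI = 474.8/EI
A unit hogging moment at B produces rotation L₁/(3EI) + L₂/(3EI) = 5.533/EI.
Compatibility: M_B·(L₁+L₂)/(3EI) = θ_0, giving M_B = 85.8 kN·m (hogging).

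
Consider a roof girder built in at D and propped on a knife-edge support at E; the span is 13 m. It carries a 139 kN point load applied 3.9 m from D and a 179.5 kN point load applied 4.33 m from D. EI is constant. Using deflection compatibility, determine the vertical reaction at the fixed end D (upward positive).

Choose R_E as the redundant. The primary structure is the cantilever fixed at D.
Primary-structure tip deflection at E by superposition:
  point load 139 at a = 3.9: Pa²(3L − a)/(6EI) = 12368/EI
  point load 179.5 at a = 4.33: Pa²(3L − a)/(6EI) = 19447/EI
  δ_0 = 31815/EI
Tip deflection under a unit load at E: L³/(3EI) = 732.3/EI.
Compatibility at E: δ_0 − R_E·δ_{EE} = 0, so R_E = 31815/732.3 = 43.44 kN.
Vertical equilibrium: R_D = ΣP − R_E = 318.5 − 43.44 = 275.1 kN.

R_D = 275.1 kN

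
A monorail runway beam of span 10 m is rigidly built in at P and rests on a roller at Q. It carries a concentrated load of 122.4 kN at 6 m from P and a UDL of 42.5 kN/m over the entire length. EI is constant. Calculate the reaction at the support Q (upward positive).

Choose R_Q as the redundant. The primary structure is the cantilever fixed at P.
Downward deflection at the released point Q due to the loads:
  point load 122.4 at a = 6: Pa²(3L − a)/(6EI) = 17626/EI
  UDL 42.5: wL⁴/(8EI) = 53125/EI
  δ_0 = 70751/EI
Flexibility coefficient — unit upward force at Q: δ_{QQ} = L³/(3EI) = 333.3/EI.
The prop prevents deflection at Q: R_Q = δ_0/δ_{QQ} = 70751/333.3 = 212.3 kN.

R_Q = 212.3 kN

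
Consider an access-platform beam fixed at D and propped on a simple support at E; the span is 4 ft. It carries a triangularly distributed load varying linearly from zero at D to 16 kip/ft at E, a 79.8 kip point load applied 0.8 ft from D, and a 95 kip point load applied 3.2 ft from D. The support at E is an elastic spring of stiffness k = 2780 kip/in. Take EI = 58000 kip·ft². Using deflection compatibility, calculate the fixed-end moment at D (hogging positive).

Remove the prop at E; the released (primary) structure is a cantilever built in at D.
Free-end deflection of the primary structure under the applied loading (downward +):
  triangular load, peak 16 at the free end: 11w₀L⁴/(120EI) = 375.5/EI
  point load 79.8 at a = 0.8: Pa²(3L − a)/(6EI) = 95.33/EI
  point load 95 at a = 3.2: Pa²(3L − a)/(6EI) = 1427/EI
  δ_0 = 1898/EI
Tip deflection under a unit load at E: L³/(3EI) = 21.33/EI.
With EI = 58000 kip·ft²: δ_0 = 0.032717 ft and δ_{EE} = 0.000368 ft/kip.
Compatibility — the spring shortens by R_E/k under the reaction it provides: δ_0 − R_E·δ_{EE} = R_E/k. With 1/k = 1/(2780×12) ft/kip = 0.00003 ft/kip, R_E = δ_0 / (δ_{EE} + 1/k) = 0.032717 / (0.000368 + 0.00003) = 82.25 kip.
Moment equilibrium about D: M_D = Σ(load moments about D) − R_E·L = 453.2 − 82.25×4 = 124.2 kip·ft.

M_D = 124.2 kip·ft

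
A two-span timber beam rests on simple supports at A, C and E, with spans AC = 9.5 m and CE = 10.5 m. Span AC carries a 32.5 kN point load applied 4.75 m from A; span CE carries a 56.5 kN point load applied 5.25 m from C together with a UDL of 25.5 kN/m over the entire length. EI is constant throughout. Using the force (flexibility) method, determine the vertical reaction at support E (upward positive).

R_E = 136.4 kN

Release continuity at C by inserting a hinge; the redundant is the internal moment M_C. The primary structure is two simply-supported spans AC and CE.
Rotations at C on the released spans (each span's end-slope, ×1/EI):
  span AC: point load 32.5 at a = 4.75: Pab(L + a)/(6LEI) = 183.3/EI
  span CE: point load 56.5 at a = 5.25: Pab(L + b)/(6LEI) = 389.3/EI
  span CE: UDL 25.5: wL³/(24EI) = 1230/EI
  relative rotation θ_0 = (183.3 + 1619)/EI = 1803/EI
A unit hogging moment at C produces rotation L₁/(3EI) + L₂/(3EI) = 6.667/EI.
Slope continuity at C: θ_0 = M_C·6.667/EI, so M_C = 1803/6.667 = 270.4 kN·m (hogging).
Span CE, ΣM about E: R_C^{CE}·10.5 = 1702 + 270.4, so R_C^{CE} = 187.9 kN and R_E = 324.2 − 187.9 = 136.4 kN.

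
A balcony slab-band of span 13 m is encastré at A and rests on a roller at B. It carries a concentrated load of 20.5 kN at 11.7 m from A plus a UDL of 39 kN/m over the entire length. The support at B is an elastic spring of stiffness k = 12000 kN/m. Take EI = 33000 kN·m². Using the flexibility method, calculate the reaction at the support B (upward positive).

R_B = 206.8 kN

Choose R_B as the redundant. The primary structure is the cantilever fixed at A.
Primary-structure tip deflection at B by superposition:
  point load 20.5 at a = 11.7: Pa²(3L − a)/(6EI) = 12768/EI
  UDL 39: wL⁴/(8EI) = 139235/EI
  δ_0 = 152003/EI
Flexibility coefficient — unit upward force at B: δ_{BB} = L³/(3EI) = 732.3/EI.
With EI = 33000 kN·m²: δ_0 = 4.6062 m and δ_{BB} = 0.022192 m/kN.
Compatibility — the spring shortens by R_B/k under the reaction it provides: δ_0 − R_B·δ_{BB} = R_B/k. With 1/k = 0.000083 m/kN, R_B = δ_0 / (δ_{BB} + 1/k) = 4.6062 / (0.022192 + 0.000083) = 206.8 kN.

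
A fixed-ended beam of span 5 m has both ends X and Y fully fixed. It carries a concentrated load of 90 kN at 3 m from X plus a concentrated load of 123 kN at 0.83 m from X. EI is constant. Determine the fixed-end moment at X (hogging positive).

M_X = 114.2 kN·m

Release both end moments; the primary structure is a simply-supported span XY with redundants M_X and M_Y.
End rotations of the released simple span under the applied load (×1/EI):
  at X: point load 90 at a = 3: Pab(L + b)/(6LEI) = 126/EI
  at Y: point load 90 at a = 3: Pab(L + a)/(6LEI) = 144/EI
  at X: point load 123 at a = 0.83: Pab(L + b)/(6LEI) = 130.1/EI
  at Y: point load 123 at a = 0.83: Pab(L + a)/(6LEI) = 82.73/EI
  θ_X0 = 256.1/EI,  θ_Y0 = 226.7/EI
Flexibility coefficients: a unit moment at one end gives L/(3EI) there and L/(6EI) at the far end, so f₁₁ = f₂₂ = 1.667/EI and f₁₂ = f₂₁ = 0.8333/EI.
Compatibility — zero rotation at each built-in end:
  1.667 M_X + 0.8333 M_Y = 256.1
  0.8333 M_X + 1.667 M_Y = 226.7
Solving the pair gives M_X = 114.2 kN·m and M_Y = 78.93 kN·m (hogging).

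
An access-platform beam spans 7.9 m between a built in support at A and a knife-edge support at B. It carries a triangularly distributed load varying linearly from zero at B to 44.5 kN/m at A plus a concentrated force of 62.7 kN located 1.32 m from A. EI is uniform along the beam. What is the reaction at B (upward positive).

R_B = 37.63 kN

Release the roller at B. Primary structure: cantilever fixed at A.
Free-end deflection of the primary structure under the applied loading (downward +):
  triangular load, peak 44.5 at the fixed end: w₀L⁴/(30EI) = 5778/EI
  point load 62.7 at a = 1.32: Pa²(3L − a)/(6EI) = 407.5/EI
  δ_0 = 6185/EI
Flexibility coefficient — unit upward force at B: δ_{BB} = L³/(3EI) = 164.3/EI.
Compatibility at B: δ_0 − R_B·δ_{BB} = 0, so R_B = 6185/164.3 = 37.63 kN.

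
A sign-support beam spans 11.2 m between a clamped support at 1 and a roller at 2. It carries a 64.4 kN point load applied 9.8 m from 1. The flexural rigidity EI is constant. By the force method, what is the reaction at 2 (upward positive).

Release the roller at 2. Primary structure: cantilever fixed at 1.
Deflection at 2 on the released cantilever, summing each load's contribution:
  point load 64.4 at a = 9.8: Pa²(3L − a)/(6EI) = 24534/EI
Flexibility coefficient — unit upward force at 2: δ_{22} = L³/(3EI) = 468.3/EI.
Compatibility at 2: δ_0 − R_2·δ_{22} = 0, so R_2 = 24534/468.3 = 52.39 kN.

R_2 = 52.39 kN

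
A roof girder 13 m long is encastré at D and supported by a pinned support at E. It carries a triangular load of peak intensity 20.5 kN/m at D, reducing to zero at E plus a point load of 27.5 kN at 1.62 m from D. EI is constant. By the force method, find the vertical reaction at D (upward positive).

R_D = 133.5 kN

Release the roller at E. Primary structure: cantilever fixed at D.
Primary-structure tip deflection at E by superposition:
  triangular load, peak 20.5 at the fixed end: w₀L⁴/(30EI) = 19517/EI
  point load 27.5 at a = 1.62: Pa²(3L − a)/(6EI) = 449.6/EI
  δ_0 = 19966/EI
Flexibility coefficient — unit upward force at E: δ_{EE} = L³/(3EI) = 732.3/EI.
The prop prevents deflection at E: R_E = δ_0/δ_{EE} = 19966/732.3 = 27.26 kN.
Vertical equilibrium: R_D = ΣP − R_E = 160.8 − 27.26 = 133.5 kN.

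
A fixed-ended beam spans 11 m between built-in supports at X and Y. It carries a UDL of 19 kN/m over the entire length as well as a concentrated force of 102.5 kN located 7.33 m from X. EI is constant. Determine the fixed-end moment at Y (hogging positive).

Release both end moments; the primary structure is a simply-supported span XY with redundants M_X and M_Y.
End rotations of the released simple span under the applied load (×1/EI):
  at X: UDL 19: wL³/(24EI) = 1054/EI
  at Y: UDL 19: wL³/(24EI) = 1054/EI
  at X: point load 102.5 at a = 7.33: Pab(L + b)/(6LEI) = 612.9/EI
  at Y: point load 102.5 at a = 7.33: Pab(L + a)/(6LEI) = 765.8/EI
  θ_X0 = 1667/EI,  θ_Y0 = 1820/EI
Flexibility coefficients: a unit moment at one end gives L/(3EI) there and L/(6EI) at the far end, so f₁₁ = f₂₂ = 3.667/EI and f₁₂ = f₂₁ = 1.833/EI.
Compatibility — zero rotation at each built-in end:
  3.667 M_X + 1.833 M_Y = 1667
  1.833 M_X + 3.667 M_Y = 1820
Solving the pair gives M_X = 275.2 kN·m and M_Y = 358.6 kN·m (hogging).

M_Y = 358.6 kN·m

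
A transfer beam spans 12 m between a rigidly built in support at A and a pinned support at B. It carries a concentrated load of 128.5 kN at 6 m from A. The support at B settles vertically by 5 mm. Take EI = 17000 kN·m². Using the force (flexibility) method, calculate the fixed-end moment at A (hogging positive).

M_A = 290.9 kN·m

Choose R_B as the redundant. The primary structure is the cantilever fixed at A.
Primary-structure tip deflection at B by superposition:
  point load 128.5 at a = 6: Pa²(3L − a)/(6EI) = 23130/EI
Flexibility coefficient — unit upward force at B: δ_{BB} = L³/(3EI) = 576/EI.
With EI = 17000 kN·m²: δ_0 = 1.3606 m and δ_{BB} = 0.033882 m/kN.
Compatibility — the beam at B must follow the support down by 0.005 m: δ_0 − R_B·δ_{BB} = 0.005, so R_B = (1.3606 − 0.005)/0.033882 = 40.01 kN.
Moment equilibrium about A: M_A = Σ(load moments about A) − R_B·L = 771 − 40.01×12 = 290.9 kN·m.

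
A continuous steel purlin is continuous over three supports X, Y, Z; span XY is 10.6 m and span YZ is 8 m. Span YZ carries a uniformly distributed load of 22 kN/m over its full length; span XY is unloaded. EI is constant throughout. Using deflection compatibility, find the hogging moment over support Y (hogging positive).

M_Y = 75.7 kN·m

Release continuity at Y by inserting a hinge; the redundant is the internal moment M_Y. The primary structure is two simply-supported spans XY and YZ.
End slopes at the hinge Y, treating each span as simply supported:
  span YZ: UDL 22: wL³/(24EI) = 469.3/EI
  relative rotation θ_0 = (0 + 469.3)/EI = 469.3/EI
A unit hogging moment at Y produces rotation L₁/(3EI) + L₂/(3EI) = 6.2/EI.
Slope continuity at Y: θ_0 = M_Y·6.2/EI, so M_Y = 469.3/6.2 = 75.7 kN·m (hogging).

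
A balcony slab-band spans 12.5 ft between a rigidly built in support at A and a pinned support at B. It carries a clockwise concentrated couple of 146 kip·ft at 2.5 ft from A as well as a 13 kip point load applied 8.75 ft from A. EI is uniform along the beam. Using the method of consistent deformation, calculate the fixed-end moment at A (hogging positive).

M_A = 89.34 kip·ft

Take the reaction at B as the redundant and release it; the primary structure is a cantilever fixed at A.
Deflection at B on the released cantilever, summing each load's contribution:
  clockwise couple 146 at a = 2.5: M₀a(2L − a)/(2EI) = 4106/EI
  point load 13 at a = 8.75: Pa²(3L − a)/(6EI) = 4769/EI
  δ_0 = 8875/EI
Flexibility coefficient — unit upward force at B: δ_{BB} = L³/(3EI) = 651/EI.
The prop prevents deflection at B: R_B = δ_0/δ_{BB} = 8875/651 = 13.63 kip.
Moment equilibrium about A: M_A = Σ(load moments about A) − R_B·L = 259.8 − 13.63×12.5 = 89.34 kip·ft.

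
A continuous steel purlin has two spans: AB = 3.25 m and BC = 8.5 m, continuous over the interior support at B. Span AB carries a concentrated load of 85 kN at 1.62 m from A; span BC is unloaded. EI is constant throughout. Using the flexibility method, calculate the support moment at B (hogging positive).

Insert a hinge at B; M_B is the redundant, and each span becomes simply supported.
Rotations at B on the released spans (each span's end-slope, ×1/EI):
  span AB: point load 85 at a = 1.62: Pab(L + a)/(6LEI) = 56.06/EI
  relative rotation θ_0 = (56.06 + 0)/EI = 56.06/EI
A unit hogging moment at B produces rotation L₁/(3EI) + L₂/(3EI) = 3.917/EI.
Slope continuity at B: θ_0 = M_B·3.917/EI, so M_B = 56.06/3.917 = 14.31 kN·m (hogging).

M_B = 14.31 kN·m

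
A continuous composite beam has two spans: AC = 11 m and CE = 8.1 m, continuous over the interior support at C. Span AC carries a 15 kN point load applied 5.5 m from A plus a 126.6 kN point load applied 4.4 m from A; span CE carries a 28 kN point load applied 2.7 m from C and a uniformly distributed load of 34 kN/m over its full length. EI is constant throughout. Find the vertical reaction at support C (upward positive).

Insert a hinge at C; M_C is the redundant, and each span becomes simply supported.
Rotations at C on the released spans (each span's end-slope, ×1/EI):
  span AC: point load 15 at a = 5.5: Pab(L + a)/(6LEI) = 113.4/EI
  span AC: point load 126.6 at a = 4.4: Pab(L + a)/(6LEI) = 857.8/EI
  span CE: point load 28 at a = 2.7: Pab(L + b)/(6LEI) = 113.4/EI
  span CE: UDL 34: wL³/(24EI) = 752.9/EI
  relative rotation θ_0 = (971.3 + 866.3)/EI = 1838/EI
A unit hogging moment at C produces rotation L₁/(3EI) + L₂/(3EI) = 6.367/EI.
Compatibility: M_C·(L₁+L₂)/(3EI) = θ_0, giving M_C = 288.6 kN·m (hogging).
Span AC, ΣM about A with M_C applied at C: R_C^{AC}·11 = 639.5 + 288.6, so R_C^{AC} = 84.38 kN and R_A = 141.6 − 84.38 = 57.22 kN.
Span CE, ΣM about E: R_C^{CE}·8.1 = 1267 + 288.6, so R_C^{CE} = 192 kN and R_E = 303.4 − 192 = 111.4 kN.
R_C = 84.38 + 192 = 276.4 kN.

R_C = 276.4 kN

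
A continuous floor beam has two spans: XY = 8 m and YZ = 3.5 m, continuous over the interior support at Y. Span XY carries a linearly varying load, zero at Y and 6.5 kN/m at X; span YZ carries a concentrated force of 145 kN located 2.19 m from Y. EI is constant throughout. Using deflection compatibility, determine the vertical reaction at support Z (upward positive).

R_Z = 78.8 kN

Insert a hinge at Y; M_Y is the redundant, and each span becomes simply supported.
Rotations at Y on the released spans (each span's end-slope, ×1/EI):
  span XY: triangular load, peak 6.5: 7w₀L³/(360EI) = 64.71/EI
  span YZ: point load 145 at a = 2.19: Pab(L + b)/(6LEI) = 95.28/EI
  relative rotation θ_0 = (64.71 + 95.28)/EI = 160/EI
A unit hogging moment at Y produces rotation L₁/(3EI) + L₂/(3EI) = 3.833/EI.
Slope continuity at Y: θ_0 = M_Y·3.833/EI, so M_Y = 160/3.833 = 41.74 kN·m (hogging).
Span YZ, ΣM about Z: R_Y^{YZ}·3.5 = 189.9 + 41.74, so R_Y^{YZ} = 66.2 kN and R_Z = 145 − 66.2 = 78.8 kN.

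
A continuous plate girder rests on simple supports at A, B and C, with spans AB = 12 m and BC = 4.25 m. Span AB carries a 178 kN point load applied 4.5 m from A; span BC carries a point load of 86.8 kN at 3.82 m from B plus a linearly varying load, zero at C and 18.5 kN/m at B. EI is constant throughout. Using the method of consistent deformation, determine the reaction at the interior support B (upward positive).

Take M_B as the redundant. Released structure: two simple spans AB and BC with a hinge at B.
End slopes at the hinge B, treating each span as simply supported:
  span AB: point load 178 at a = 4.5: Pab(L + a)/(6LEI) = 1377/EI
  span BC: point load 86.8 at a = 3.82: Pab(L + b)/(6LEI) = 26.17/EI
  span BC: triangular load, peak 18.5: w₀L³/(45EI) = 31.56/EI
  relative rotation θ_0 = (1377 + 57.73)/EI = 1434/EI
A unit hogging moment at B produces rotation L₁/(3EI) + L₂/(3EI) = 5.417/EI.
Compatibility: M_B·(L₁+L₂)/(3EI) = θ_0, giving M_B = 264.8 kN·m (hogging).
Span AB, ΣM about A with M_B applied at B: R_B^{AB}·12 = 801 + 264.8, so R_B^{AB} = 88.82 kN and R_A = 178 − 88.82 = 89.18 kN.
Span BC, ΣM about C: R_B^{BC}·4.25 = 148.7 + 264.8, so R_B^{BC} = 97.3 kN and R_C = 126.1 − 97.3 = 28.81 kN.
R_B = 88.82 + 97.3 = 186.1 kN.

R_B = 186.1 kN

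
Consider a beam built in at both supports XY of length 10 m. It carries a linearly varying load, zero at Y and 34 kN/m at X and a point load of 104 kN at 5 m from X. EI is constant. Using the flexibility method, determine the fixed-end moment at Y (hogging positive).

Release both end moments; the primary structure is a simply-supported span XY with redundants M_X and M_Y.
Simple-span end rotations at X and Y under the given loads:
  at X: triangular load, peak 34: w₀L³/(45EI) = 755.6/EI
  at Y: triangular load, peak 34: 7w₀L³/(360EI) = 661.1/EI
  at X: point load 104 at a = 5: Pab(L + b)/(6LEI) = 650/EI
  at Y: point load 104 at a = 5: Pab(L + a)/(6LEI) = 650/EI
  θ_X0 = 1406/EI,  θ_Y0 = 1311/EI
Flexibility coefficients: a unit moment at one end gives L/(3EI) there and L/(6EI) at the far end, so f₁₁ = f₂₂ = 3.333/EI and f₁₂ = f₂₁ = 1.667/EI.
Compatibility — zero rotation at each built-in end:
  3.333 M_X + 1.667 M_Y = 1406
  1.667 M_X + 3.333 M_Y = 1311
Solving the pair gives M_X = 300 kN·m and M_Y = 243.3 kN·m (hogging).

M_Y = 243.3 kN·m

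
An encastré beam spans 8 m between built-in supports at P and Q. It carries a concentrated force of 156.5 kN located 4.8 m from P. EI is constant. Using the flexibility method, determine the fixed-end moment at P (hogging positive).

M_P = 120.2 kN·m

Release both end moments; the primary structure is a simply-supported span PQ with redundants M_P and M_Q.
On the primary (simply-supported) span, the end slopes from the loading are:
  at P: point load 156.5 at a = 4.8: Pab(L + b)/(6LEI) = 560.9/EI
  at Q: point load 156.5 at a = 4.8: Pab(L + a)/(6LEI) = 641/EI
  θ_P0 = 560.9/EI,  θ_Q0 = 641/EI
Flexibility coefficients: a unit moment at one end gives L/(3EI) there and L/(6EI) at the far end, so f₁₁ = f₂₂ = 2.667/EI and f₁₂ = f₂₁ = 1.333/EI.
Compatibility — zero rotation at each built-in end:
  2.667 M_P + 1.333 M_Q = 560.9
  1.333 M_P + 2.667 M_Q = 641
Solving the pair gives M_P = 120.2 kN·m and M_Q = 180.3 kN·m (hogging).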